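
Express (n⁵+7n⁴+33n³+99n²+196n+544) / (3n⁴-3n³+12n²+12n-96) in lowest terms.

Apply the Euclidean algorithm:
  n⁵+7n⁴+33n³+99n²+196n+544 = ((1/3)n+8/3)(3n⁴-3n³+12n²+12n-96) + (37n³+63n²+196n+800)
  3n⁴-3n³+12n²+12n-96 = ((3/37)n-300/1369)(37n³+63n²+196n+800) + ((13572/1369)n²-(13572/1369)n+108576/1369)
  37n³+63n²+196n+800 = ((50653/13572)n+34225/3393)((13572/1369)n²-(13572/1369)n+108576/1369) + (0)
Last nonzero remainder: (13572/1369)n²-(13572/1369)n+108576/1369. Dividing through by 13572/1369 gives the monic gcd n²-n+8.
Cancel n²-n+8 from numerator and denominator to get the reduced form.

(n³+8n²+33n+68)/(3n²-12)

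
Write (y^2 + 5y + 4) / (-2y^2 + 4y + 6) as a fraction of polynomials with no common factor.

(-y - 4)/(2y - 6)

Euclidean algorithm in ℚ[y]:
  y^2 + 5y + 4 = (-1/2)(-2y^2 + 4y + 6) + (7y + 7)
  -2y^2 + 4y + 6 = (-(2/7)y + 6/7)(7y + 7) + (0)
Last nonzero remainder: 7y + 7. Dividing through by 7 gives the monic gcd y + 1.
Cancel y + 1 from numerator and denominator to get the reduced form.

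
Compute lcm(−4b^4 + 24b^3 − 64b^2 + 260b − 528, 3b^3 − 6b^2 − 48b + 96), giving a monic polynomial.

b^6 − 4b^5 − 4b^4 + 15b^3 − 126b^2 + 784b − 1056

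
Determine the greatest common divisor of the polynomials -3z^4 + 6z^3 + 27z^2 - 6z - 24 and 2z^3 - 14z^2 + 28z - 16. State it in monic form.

z^2 - 5z + 4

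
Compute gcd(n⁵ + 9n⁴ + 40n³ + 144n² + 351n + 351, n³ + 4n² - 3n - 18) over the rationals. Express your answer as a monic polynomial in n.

n² + 6n + 9

Euclidean algorithm in ℚ[n]:
  n⁵ + 9n⁴ + 40n³ + 144n² + 351n + 351 = (n² + 5n + 23)(n³ + 4n² - 3n - 18) + (85n² + 510n + 765)
  n³ + 4n² - 3n - 18 = ((1/85)n - 2/85)(85n² + 510n + 765) + (0)
Last nonzero remainder: 85n² + 510n + 765. Dividing through by 85 gives the monic gcd n² + 6n + 9.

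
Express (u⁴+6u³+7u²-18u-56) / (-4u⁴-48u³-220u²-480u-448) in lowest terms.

Apply the Euclidean algorithm:
  u⁴+6u³+7u²-18u-56 = (-1/4)(-4u⁴-48u³-220u²-480u-448) + (-6u³-48u²-138u-168)
  -4u⁴-48u³-220u²-480u-448 = ((2/3)u+8/3)(-6u³-48u²-138u-168) + (0)
Last nonzero remainder: -6u³-48u²-138u-168. Dividing through by -6 gives the monic gcd u³+8u²+23u+28.
Cancel u³+8u²+23u+28 from numerator and denominator to get the reduced form.

(-u+2)/(4u+16)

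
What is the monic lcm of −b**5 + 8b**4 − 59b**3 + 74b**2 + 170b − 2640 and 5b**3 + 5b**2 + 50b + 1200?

b**6 − 2b**5 + 11b**4 + 280b**3 − 614b**2 + 1620b + 15840

Apply the Euclidean algorithm:
  −b**5 + 8b**4 − 59b**3 + 74b**2 + 170b − 2640 = (−(1/5)b**2 + (9/5)b − 58/5)(5b**3 + 5b**2 + 50b + 1200) + (282b**2 − 1410b + 11280)
  5b**3 + 5b**2 + 50b + 1200 = ((5/282)b + 5/47)(282b**2 − 1410b + 11280) + (0)
Last nonzero remainder: 282b**2 − 1410b + 11280. Dividing through by 282 gives the monic gcd b**2 − 5b + 40.
Then lcm(f, g) = f·g / gcd(f, g); expanding and making the result monic gives the answer.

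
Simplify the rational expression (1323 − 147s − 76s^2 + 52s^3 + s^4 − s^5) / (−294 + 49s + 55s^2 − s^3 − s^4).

Apply the Euclidean algorithm:
  −s^5 + s^4 + 52s^3 − 76s^2 − 147s + 1323 = (s − 2)(−s^4 − s^3 + 55s^2 + 49s − 294) + (−5s^3 − 15s^2 + 245s + 735)
  −s^4 − s^3 + 55s^2 + 49s − 294 = ((1/5)s − 2/5)(−5s^3 − 15s^2 + 245s + 735) + (0)
Last nonzero remainder: −5s^3 − 15s^2 + 245s + 735. Dividing through by −5 gives the monic gcd s^3 + 3s^2 − 49s − 147.
Cancel s^3 + 3s^2 − 49s − 147 from numerator and denominator to get the reduced form.

(9 − 4s + s^2)/(−2 + s)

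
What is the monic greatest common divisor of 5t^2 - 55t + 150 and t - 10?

Apply the Euclidean algorithm:
  5t^2 - 55t + 150 = (5t - 5)(t - 10) + (100)
  t - 10 = ((1/100)t - 1/10)(100) + (0)
The last nonzero remainder is the constant 100, so the polynomials are coprime and gcd = 1.

1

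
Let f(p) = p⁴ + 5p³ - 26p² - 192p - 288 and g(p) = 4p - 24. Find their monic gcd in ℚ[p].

p - 6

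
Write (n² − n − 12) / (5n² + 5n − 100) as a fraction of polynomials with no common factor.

(n + 3)/(5n + 25)

Euclidean algorithm in ℚ[n]:
  n² − n − 12 = (1/5)(5n² + 5n − 100) + (−2n + 8)
  5n² + 5n − 100 = (−(5/2)n − 25/2)(−2n + 8) + (0)
Last nonzero remainder: −2n + 8. Dividing through by −2 gives the monic gcd n − 4.
Cancel n − 4 from numerator and denominator to get the reduced form.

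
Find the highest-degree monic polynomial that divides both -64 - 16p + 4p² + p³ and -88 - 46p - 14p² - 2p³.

4 + p

Euclidean algorithm in ℚ[p]:
  p³ + 4p² - 16p - 64 = (-1/2)(-2p³ - 14p² - 46p - 88) + (-3p² - 39p - 108)
  -2p³ - 14p² - 46p - 88 = ((2/3)p - 4)(-3p² - 39p - 108) + (-130p - 520)
  -3p² - 39p - 108 = ((3/130)p + 27/130)(-130p - 520) + (0)
Last nonzero remainder: -130p - 520. Dividing through by -130 gives the monic gcd p + 4.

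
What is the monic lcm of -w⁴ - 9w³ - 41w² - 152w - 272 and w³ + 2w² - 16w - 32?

Apply the Euclidean algorithm:
  -w⁴ - 9w³ - 41w² - 152w - 272 = (-w - 7)(w³ + 2w² - 16w - 32) + (-43w² - 296w - 496)
  w³ + 2w² - 16w - 32 = (-(1/43)w + 210/1849)(-43w² - 296w - 496) + ((11248/1849)w + 44992/1849)
  -43w² - 296w - 496 = (-(79507/11248)w - 57319/2812)((11248/1849)w + 44992/1849) + (0)
Last nonzero remainder: (11248/1849)w + 44992/1849. Dividing through by 11248/1849 gives the monic gcd w + 4.
Then lcm(f, g) = f·g / gcd(f, g); expanding and making the result monic gives the answer.

w⁶ + 7w⁵ + 15w⁴ - 2w³ - 360w² - 1760w - 2176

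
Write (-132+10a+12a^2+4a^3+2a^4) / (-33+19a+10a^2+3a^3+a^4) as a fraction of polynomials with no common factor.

(-4+2a)/(-1+a)

By polynomial division,
  2a^4+4a^3+12a^2+10a-132 = (2)(a^4+3a^3+10a^2+19a-33) + (-2a^3-8a^2-28a-66)
  a^4+3a^3+10a^2+19a-33 = (-(1/2)a+1/2)(-2a^3-8a^2-28a-66) + (0)
Last nonzero remainder: -2a^3-8a^2-28a-66. Dividing through by -2 gives the monic gcd a^3+4a^2+14a+33.
Cancel a^3+4a^2+14a+33 from numerator and denominator to get the reduced form.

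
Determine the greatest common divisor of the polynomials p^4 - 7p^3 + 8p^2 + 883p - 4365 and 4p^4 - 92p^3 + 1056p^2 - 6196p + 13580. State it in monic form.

Apply the Euclidean algorithm:
  p^4 - 7p^3 + 8p^2 + 883p - 4365 = (1/4)(4p^4 - 92p^3 + 1056p^2 - 6196p + 13580) + (16p^3 - 256p^2 + 2432p - 7760)
  4p^4 - 92p^3 + 1056p^2 - 6196p + 13580 = ((1/4)p - 7/4)(16p^3 - 256p^2 + 2432p - 7760) + (0)
Last nonzero remainder: 16p^3 - 256p^2 + 2432p - 7760. Dividing through by 16 gives the monic gcd p^3 - 16p^2 + 152p - 485.

p^3 - 16p^2 + 152p - 485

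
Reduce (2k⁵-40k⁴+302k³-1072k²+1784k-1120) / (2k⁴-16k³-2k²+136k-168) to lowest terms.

Euclidean algorithm in ℚ[k]:
  2k⁵-40k⁴+302k³-1072k²+1784k-1120 = (k-12)(2k⁴-16k³-2k²+136k-168) + (112k³-1232k²+3584k-3136)
  2k⁴-16k³-2k²+136k-168 = ((1/56)k+3/56)(112k³-1232k²+3584k-3136) + (0)
Last nonzero remainder: 112k³-1232k²+3584k-3136. Dividing through by 112 gives the monic gcd k³-11k²+32k-28.
Cancel k³-11k²+32k-28 from numerator and denominator to get the reduced form.

(k²-9k+20)/(k+3)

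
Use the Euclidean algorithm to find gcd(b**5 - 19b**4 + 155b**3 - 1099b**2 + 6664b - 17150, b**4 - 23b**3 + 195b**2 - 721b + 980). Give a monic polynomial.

Apply the Euclidean algorithm:
  b**5 - 19b**4 + 155b**3 - 1099b**2 + 6664b - 17150 = (b + 4)(b**4 - 23b**3 + 195b**2 - 721b + 980) + (52b**3 - 1158b**2 + 8568b - 21070)
  b**4 - 23b**3 + 195b**2 - 721b + 980 = ((1/52)b - 19/1352)(52b**3 - 1158b**2 + 8568b - 21070) + ((9435/676)b**2 - (66045/338)b + 462315/676)
  52b**3 - 1158b**2 + 8568b - 21070 = ((35152/9435)b - 58136/1887)((9435/676)b**2 - (66045/338)b + 462315/676) + (0)
Last nonzero remainder: (9435/676)b**2 - (66045/338)b + 462315/676. Dividing through by 9435/676 gives the monic gcd b**2 - 14b + 49.

b**2 - 14b + 49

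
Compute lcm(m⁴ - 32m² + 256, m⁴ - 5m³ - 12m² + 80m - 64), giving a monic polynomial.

Apply the Euclidean algorithm:
  m⁴ - 32m² + 256 = (m⁴ - 5m³ - 12m² + 80m - 64) + (5m³ - 20m² - 80m + 320)
  m⁴ - 5m³ - 12m² + 80m - 64 = ((1/5)m - 1/5)(5m³ - 20m² - 80m + 320) + (0)
Last nonzero remainder: 5m³ - 20m² - 80m + 320. Dividing through by 5 gives the monic gcd m³ - 4m² - 16m + 64.
Then lcm(f, g) = f·g / gcd(f, g); expanding and making the result monic gives the answer.

m⁵ - m⁴ - 32m³ + 32m² + 256m - 256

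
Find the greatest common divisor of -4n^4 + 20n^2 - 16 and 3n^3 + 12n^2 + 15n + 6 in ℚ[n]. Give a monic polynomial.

n^2 + 3n + 2

By polynomial division,
  -4n^4 + 20n^2 - 16 = (-(4/3)n + 16/3)(3n^3 + 12n^2 + 15n + 6) + (-24n^2 - 72n - 48)
  3n^3 + 12n^2 + 15n + 6 = (-(1/8)n - 1/8)(-24n^2 - 72n - 48) + (0)
Last nonzero remainder: -24n^2 - 72n - 48. Dividing through by -24 gives the monic gcd n^2 + 3n + 2.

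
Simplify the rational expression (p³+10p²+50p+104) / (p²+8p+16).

(p²+6p+26)/(p+4)

By polynomial division,
  p³+10p²+50p+104 = (p+2)(p²+8p+16) + (18p+72)
  p²+8p+16 = ((1/18)p+2/9)(18p+72) + (0)
Last nonzero remainder: 18p+72. Dividing through by 18 gives the monic gcd p+4.
Cancel p+4 from numerator and denominator to get the reduced form.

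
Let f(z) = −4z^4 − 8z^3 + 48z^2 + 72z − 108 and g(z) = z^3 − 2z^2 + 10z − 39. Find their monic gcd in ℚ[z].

z − 3

By polynomial division,
  −4z^4 − 8z^3 + 48z^2 + 72z − 108 = (−4z − 16)(z^3 − 2z^2 + 10z − 39) + (56z^2 + 76z − 732)
  z^3 − 2z^2 + 10z − 39 = ((1/56)z − 47/784)(56z^2 + 76z − 732) + ((5415/196)z − 16245/196)
  56z^2 + 76z − 732 = ((10976/5415)z + 47824/5415)((5415/196)z − 16245/196) + (0)
Last nonzero remainder: (5415/196)z − 16245/196. Dividing through by 5415/196 gives the monic gcd z − 3.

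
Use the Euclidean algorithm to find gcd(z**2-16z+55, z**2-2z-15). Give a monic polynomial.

z-5

Euclidean algorithm in ℚ[z]:
  z**2-16z+55 = (z**2-2z-15) + (-14z+70)
  z**2-2z-15 = (-(1/14)z-3/14)(-14z+70) + (0)
Last nonzero remainder: -14z+70. Dividing through by -14 gives the monic gcd z-5.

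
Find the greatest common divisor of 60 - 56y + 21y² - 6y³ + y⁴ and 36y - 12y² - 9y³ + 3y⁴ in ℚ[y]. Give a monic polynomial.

By polynomial division,
  y⁴ - 6y³ + 21y² - 56y + 60 = (1/3)(3y⁴ - 9y³ - 12y² + 36y) + (-3y³ + 25y² - 68y + 60)
  3y⁴ - 9y³ - 12y² + 36y = (-y - 16/3)(-3y³ + 25y² - 68y + 60) + ((160/3)y² - (800/3)y + 320)
  -3y³ + 25y² - 68y + 60 = (-(9/160)y + 3/16)((160/3)y² - (800/3)y + 320) + (0)
Last nonzero remainder: (160/3)y² - (800/3)y + 320. Dividing through by 160/3 gives the monic gcd y² - 5y + 6.

6 - 5y + y²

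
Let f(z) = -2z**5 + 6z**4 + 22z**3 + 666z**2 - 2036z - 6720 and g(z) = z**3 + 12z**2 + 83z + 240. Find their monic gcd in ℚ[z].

z**2 + 7z + 48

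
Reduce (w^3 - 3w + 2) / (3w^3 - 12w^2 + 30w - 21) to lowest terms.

(w^2 + w - 2)/(3w^2 - 9w + 21)

By polynomial division,
  w^3 - 3w + 2 = (1/3)(3w^3 - 12w^2 + 30w - 21) + (4w^2 - 13w + 9)
  3w^3 - 12w^2 + 30w - 21 = ((3/4)w - 9/16)(4w^2 - 13w + 9) + ((255/16)w - 255/16)
  4w^2 - 13w + 9 = ((64/255)w - 48/85)((255/16)w - 255/16) + (0)
Last nonzero remainder: (255/16)w - 255/16. Dividing through by 255/16 gives the monic gcd w - 1.
Cancel w - 1 from numerator and denominator to get the reduced form.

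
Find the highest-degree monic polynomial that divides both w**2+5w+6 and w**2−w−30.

Repeated division with remainder:
  w**2+5w+6 = (w**2−w−30) + (6w+36)
  w**2−w−30 = ((1/6)w−7/6)(6w+36) + (12)
  6w+36 = ((1/2)w+3)(12) + (0)
The last nonzero remainder is the constant 12, so the polynomials are coprime and gcd = 1.

1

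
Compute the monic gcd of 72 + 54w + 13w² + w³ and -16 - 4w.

4 + w

Euclidean algorithm in ℚ[w]:
  w³ + 13w² + 54w + 72 = (-(1/4)w² - (9/4)w - 9/2)(-4w - 16) + (0)
Last nonzero remainder: -4w - 16. Dividing through by -4 gives the monic gcd w + 4.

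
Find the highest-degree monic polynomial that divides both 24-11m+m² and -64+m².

-8+m

Repeated division with remainder:
  m²-11m+24 = (m²-64) + (-11m+88)
  m²-64 = (-(1/11)m-8/11)(-11m+88) + (0)
Last nonzero remainder: -11m+88. Dividing through by -11 gives the monic gcd m-8.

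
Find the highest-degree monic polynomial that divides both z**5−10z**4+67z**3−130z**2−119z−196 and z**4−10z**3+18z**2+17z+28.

z**3−3z**2−3z−4

By polynomial division,
  z**5−10z**4+67z**3−130z**2−119z−196 = (z)(z**4−10z**3+18z**2+17z+28) + (49z**3−147z**2−147z−196)
  z**4−10z**3+18z**2+17z+28 = ((1/49)z−1/7)(49z**3−147z**2−147z−196) + (0)
Last nonzero remainder: 49z**3−147z**2−147z−196. Dividing through by 49 gives the monic gcd z**3−3z**2−3z−4.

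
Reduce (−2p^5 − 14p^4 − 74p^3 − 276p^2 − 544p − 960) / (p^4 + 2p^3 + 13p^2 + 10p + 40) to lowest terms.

(−2p^3 − 10p^2 − 38p − 120)/(p^2 + 5)

By polynomial division,
  −2p^5 − 14p^4 − 74p^3 − 276p^2 − 544p − 960 = (−2p − 10)(p^4 + 2p^3 + 13p^2 + 10p + 40) + (−28p^3 − 126p^2 − 364p − 560)
  p^4 + 2p^3 + 13p^2 + 10p + 40 = (−(1/28)p + 5/56)(−28p^3 − 126p^2 − 364p − 560) + ((45/4)p^2 + (45/2)p + 90)
  −28p^3 − 126p^2 − 364p − 560 = (−(112/45)p − 56/9)((45/4)p^2 + (45/2)p + 90) + (0)
Last nonzero remainder: (45/4)p^2 + (45/2)p + 90. Dividing through by 45/4 gives the monic gcd p^2 + 2p + 8.
Cancel p^2 + 2p + 8 from numerator and denominator to get the reduced form.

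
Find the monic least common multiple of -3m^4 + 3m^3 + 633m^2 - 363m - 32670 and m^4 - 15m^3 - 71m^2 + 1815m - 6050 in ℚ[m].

m^5 - 6m^4 - 206m^3 + 1176m^2 + 10285m - 54450

Apply the Euclidean algorithm:
  -3m^4 + 3m^3 + 633m^2 - 363m - 32670 = (-3)(m^4 - 15m^3 - 71m^2 + 1815m - 6050) + (-42m^3 + 420m^2 + 5082m - 50820)
  m^4 - 15m^3 - 71m^2 + 1815m - 6050 = (-(1/42)m + 5/42)(-42m^3 + 420m^2 + 5082m - 50820) + (0)
Last nonzero remainder: -42m^3 + 420m^2 + 5082m - 50820. Dividing through by -42 gives the monic gcd m^3 - 10m^2 - 121m + 1210.
Then lcm(f, g) = f·g / gcd(f, g); expanding and making the result monic gives the answer.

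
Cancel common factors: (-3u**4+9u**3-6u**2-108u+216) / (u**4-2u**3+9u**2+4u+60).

By polynomial division,
  -3u**4+9u**3-6u**2-108u+216 = (-3)(u**4-2u**3+9u**2+4u+60) + (3u**3+21u**2-96u+396)
  u**4-2u**3+9u**2+4u+60 = ((1/3)u-3)(3u**3+21u**2-96u+396) + (104u**2-416u+1248)
  3u**3+21u**2-96u+396 = ((3/104)u+33/104)(104u**2-416u+1248) + (0)
Last nonzero remainder: 104u**2-416u+1248. Dividing through by 104 gives the monic gcd u**2-4u+12.
Cancel u**2-4u+12 from numerator and denominator to get the reduced form.

(-3u**2-3u+18)/(u**2+2u+5)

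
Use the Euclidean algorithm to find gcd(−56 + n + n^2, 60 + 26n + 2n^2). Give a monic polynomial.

By polynomial division,
  n^2 + n − 56 = (1/2)(2n^2 + 26n + 60) + (−12n − 86)
  2n^2 + 26n + 60 = (−(1/6)n − 35/36)(−12n − 86) + (−425/18)
  −12n − 86 = ((216/425)n + 1548/425)(−425/18) + (0)
The last nonzero remainder is the constant −425/18, so the polynomials are coprime and gcd = 1.

1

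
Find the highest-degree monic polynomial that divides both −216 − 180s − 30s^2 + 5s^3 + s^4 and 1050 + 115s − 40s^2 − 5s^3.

6 + s

Euclidean algorithm in ℚ[s]:
  s^4 + 5s^3 − 30s^2 − 180s − 216 = (−(1/5)s + 3/5)(−5s^3 − 40s^2 + 115s + 1050) + (17s^2 − 39s − 846)
  −5s^3 − 40s^2 + 115s + 1050 = (−(5/17)s − 875/289)(17s^2 − 39s − 846) + (−(72800/289)s − 436800/289)
  17s^2 − 39s − 846 = (−(4913/72800)s + 40749/72800)(−(72800/289)s − 436800/289) + (0)
Last nonzero remainder: −(72800/289)s − 436800/289. Dividing through by −72800/289 gives the monic gcd s + 6.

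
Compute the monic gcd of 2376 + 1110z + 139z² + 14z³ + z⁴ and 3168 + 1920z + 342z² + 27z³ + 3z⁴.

264 + 94z + 5z² + z³

Apply the Euclidean algorithm:
  z⁴ + 14z³ + 139z² + 1110z + 2376 = (1/3)(3z⁴ + 27z³ + 342z² + 1920z + 3168) + (5z³ + 25z² + 470z + 1320)
  3z⁴ + 27z³ + 342z² + 1920z + 3168 = ((3/5)z + 12/5)(5z³ + 25z² + 470z + 1320) + (0)
Last nonzero remainder: 5z³ + 25z² + 470z + 1320. Dividing through by 5 gives the monic gcd z³ + 5z² + 94z + 264.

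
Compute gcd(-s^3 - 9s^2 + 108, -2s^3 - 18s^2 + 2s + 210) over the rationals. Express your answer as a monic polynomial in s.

Apply the Euclidean algorithm:
  -s^3 - 9s^2 + 108 = (1/2)(-2s^3 - 18s^2 + 2s + 210) + (-s + 3)
  -2s^3 - 18s^2 + 2s + 210 = (2s^2 + 24s + 70)(-s + 3) + (0)
Last nonzero remainder: -s + 3. Dividing through by -1 gives the monic gcd s - 3.

s - 3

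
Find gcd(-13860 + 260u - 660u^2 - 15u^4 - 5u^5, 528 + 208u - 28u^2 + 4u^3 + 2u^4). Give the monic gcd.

Euclidean algorithm in ℚ[u]:
  -5u^5 - 15u^4 - 660u^2 + 260u - 13860 = (-(5/2)u - 5/2)(2u^4 + 4u^3 - 28u^2 + 208u + 528) + (-60u^3 - 210u^2 + 2100u - 12540)
  2u^4 + 4u^3 - 28u^2 + 208u + 528 = (-(1/30)u + 1/20)(-60u^3 - 210u^2 + 2100u - 12540) + ((105/2)u^2 - 315u + 1155)
  -60u^3 - 210u^2 + 2100u - 12540 = (-(8/7)u - 76/7)((105/2)u^2 - 315u + 1155) + (0)
Last nonzero remainder: (105/2)u^2 - 315u + 1155. Dividing through by 105/2 gives the monic gcd u^2 - 6u + 22.

22 - 6u + u^2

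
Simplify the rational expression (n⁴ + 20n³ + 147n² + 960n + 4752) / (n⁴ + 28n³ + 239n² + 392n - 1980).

Apply the Euclidean algorithm:
  n⁴ + 20n³ + 147n² + 960n + 4752 = (n⁴ + 28n³ + 239n² + 392n - 1980) + (-8n³ - 92n² + 568n + 6732)
  n⁴ + 28n³ + 239n² + 392n - 1980 = (-(1/8)n - 33/16)(-8n³ - 92n² + 568n + 6732) + ((481/4)n² + 2405n + 47619/4)
  -8n³ - 92n² + 568n + 6732 = (-(32/481)n + 272/481)((481/4)n² + 2405n + 47619/4) + (0)
Last nonzero remainder: (481/4)n² + 2405n + 47619/4. Dividing through by 481/4 gives the monic gcd n² + 20n + 99.
Cancel n² + 20n + 99 from numerator and denominator to get the reduced form.

(n² + 48)/(n² + 8n - 20)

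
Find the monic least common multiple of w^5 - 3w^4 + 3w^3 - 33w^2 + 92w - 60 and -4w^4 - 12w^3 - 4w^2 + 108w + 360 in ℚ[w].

w^6 - 6w^4 - 24w^3 - 7w^2 + 216w - 180

Euclidean algorithm in ℚ[w]:
  w^5 - 3w^4 + 3w^3 - 33w^2 + 92w - 60 = (-(1/4)w + 3/2)(-4w^4 - 12w^3 - 4w^2 + 108w + 360) + (20w^3 + 20w - 600)
  -4w^4 - 12w^3 - 4w^2 + 108w + 360 = (-(1/5)w - 3/5)(20w^3 + 20w - 600) + (0)
Last nonzero remainder: 20w^3 + 20w - 600. Dividing through by 20 gives the monic gcd w^3 + w - 30.
Then lcm(f, g) = f·g / gcd(f, g); expanding and making the result monic gives the answer.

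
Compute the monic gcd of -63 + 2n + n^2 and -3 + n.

Apply the Euclidean algorithm:
  n^2 + 2n - 63 = (n + 5)(n - 3) + (-48)
  n - 3 = (-(1/48)n + 1/16)(-48) + (0)
The last nonzero remainder is the constant -48, so the polynomials are coprime and gcd = 1.

1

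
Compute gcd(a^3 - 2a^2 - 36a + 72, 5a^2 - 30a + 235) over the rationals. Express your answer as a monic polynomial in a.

1

Apply the Euclidean algorithm:
  a^3 - 2a^2 - 36a + 72 = ((1/5)a + 4/5)(5a^2 - 30a + 235) + (-59a - 116)
  5a^2 - 30a + 235 = (-(5/59)a + 2350/3481)(-59a - 116) + (1090635/3481)
  -59a - 116 = (-(205379/1090635)a - 403796/1090635)(1090635/3481) + (0)
The last nonzero remainder is the constant 1090635/3481, so the polynomials are coprime and gcd = 1.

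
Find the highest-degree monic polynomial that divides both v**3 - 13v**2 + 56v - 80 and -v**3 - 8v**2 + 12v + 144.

Apply the Euclidean algorithm:
  v**3 - 13v**2 + 56v - 80 = (-1)(-v**3 - 8v**2 + 12v + 144) + (-21v**2 + 68v + 64)
  -v**3 - 8v**2 + 12v + 144 = ((1/21)v + 236/441)(-21v**2 + 68v + 64) + (-(12100/441)v + 48400/441)
  -21v**2 + 68v + 64 = ((9261/12100)v + 1764/3025)(-(12100/441)v + 48400/441) + (0)
Last nonzero remainder: -(12100/441)v + 48400/441. Dividing through by -12100/441 gives the monic gcd v - 4.

v - 4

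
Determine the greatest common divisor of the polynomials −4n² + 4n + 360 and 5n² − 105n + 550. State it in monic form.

Apply the Euclidean algorithm:
  −4n² + 4n + 360 = (−4/5)(5n² − 105n + 550) + (−80n + 800)
  5n² − 105n + 550 = (−(1/16)n + 11/16)(−80n + 800) + (0)
Last nonzero remainder: −80n + 800. Dividing through by −80 gives the monic gcd n − 10.

n − 10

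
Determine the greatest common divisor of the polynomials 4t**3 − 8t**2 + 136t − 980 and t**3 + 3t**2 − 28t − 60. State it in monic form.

Euclidean algorithm in ℚ[t]:
  4t**3 − 8t**2 + 136t − 980 = (4)(t**3 + 3t**2 − 28t − 60) + (−20t**2 + 248t − 740)
  t**3 + 3t**2 − 28t − 60 = (−(1/20)t − 77/100)(−20t**2 + 248t − 740) + ((3149/25)t − 3149/5)
  −20t**2 + 248t − 740 = (−(500/3149)t + 3700/3149)((3149/25)t − 3149/5) + (0)
Last nonzero remainder: (3149/25)t − 3149/5. Dividing through by 3149/25 gives the monic gcd t − 5.

t − 5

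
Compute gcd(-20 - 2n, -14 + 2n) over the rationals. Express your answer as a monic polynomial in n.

By polynomial division,
  -2n - 20 = (-1)(2n - 14) + (-34)
  2n - 14 = (-(1/17)n + 7/17)(-34) + (0)
The last nonzero remainder is the constant -34, so the polynomials are coprime and gcd = 1.

1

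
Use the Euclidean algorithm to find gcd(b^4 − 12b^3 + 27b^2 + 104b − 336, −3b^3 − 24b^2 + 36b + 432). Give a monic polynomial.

Euclidean algorithm in ℚ[b]:
  b^4 − 12b^3 + 27b^2 + 104b − 336 = (−(1/3)b + 20/3)(−3b^3 − 24b^2 + 36b + 432) + (199b^2 + 8b − 3216)
  −3b^3 − 24b^2 + 36b + 432 = (−(3/199)b − 4752/39601)(199b^2 + 8b − 3216) + (−(456300/39601)b + 1825200/39601)
  199b^2 + 8b − 3216 = (−(7880599/456300)b − 2653267/38025)(−(456300/39601)b + 1825200/39601) + (0)
Last nonzero remainder: −(456300/39601)b + 1825200/39601. Dividing through by −456300/39601 gives the monic gcd b − 4.

b − 4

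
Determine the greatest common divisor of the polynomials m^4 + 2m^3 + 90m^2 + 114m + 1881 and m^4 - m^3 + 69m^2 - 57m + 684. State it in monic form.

Euclidean algorithm in ℚ[m]:
  m^4 + 2m^3 + 90m^2 + 114m + 1881 = (m^4 - m^3 + 69m^2 - 57m + 684) + (3m^3 + 21m^2 + 171m + 1197)
  m^4 - m^3 + 69m^2 - 57m + 684 = ((1/3)m - 8/3)(3m^3 + 21m^2 + 171m + 1197) + (68m^2 + 3876)
  3m^3 + 21m^2 + 171m + 1197 = ((3/68)m + 21/68)(68m^2 + 3876) + (0)
Last nonzero remainder: 68m^2 + 3876. Dividing through by 68 gives the monic gcd m^2 + 57.

m^2 + 57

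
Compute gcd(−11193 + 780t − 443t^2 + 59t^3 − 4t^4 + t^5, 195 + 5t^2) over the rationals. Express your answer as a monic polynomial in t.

39 + t^2

Euclidean algorithm in ℚ[t]:
  t^5 − 4t^4 + 59t^3 − 443t^2 + 780t − 11193 = ((1/5)t^3 − (4/5)t^2 + 4t − 287/5)(5t^2 + 195) + (0)
Last nonzero remainder: 5t^2 + 195. Dividing through by 5 gives the monic gcd t^2 + 39.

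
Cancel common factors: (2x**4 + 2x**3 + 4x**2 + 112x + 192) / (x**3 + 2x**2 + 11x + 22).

Apply the Euclidean algorithm:
  2x**4 + 2x**3 + 4x**2 + 112x + 192 = (2x - 2)(x**3 + 2x**2 + 11x + 22) + (-14x**2 + 90x + 236)
  x**3 + 2x**2 + 11x + 22 = (-(1/14)x - 59/98)(-14x**2 + 90x + 236) + ((4020/49)x + 8040/49)
  -14x**2 + 90x + 236 = (-(343/2010)x + 2891/2010)((4020/49)x + 8040/49) + (0)
Last nonzero remainder: (4020/49)x + 8040/49. Dividing through by 4020/49 gives the monic gcd x + 2.
Cancel x + 2 from numerator and denominator to get the reduced form.

(2x**3 - 2x**2 + 8x + 96)/(x**2 + 11)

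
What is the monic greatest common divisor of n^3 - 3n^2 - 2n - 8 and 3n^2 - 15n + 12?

Repeated division with remainder:
  n^3 - 3n^2 - 2n - 8 = ((1/3)n + 2/3)(3n^2 - 15n + 12) + (4n - 16)
  3n^2 - 15n + 12 = ((3/4)n - 3/4)(4n - 16) + (0)
Last nonzero remainder: 4n - 16. Dividing through by 4 gives the monic gcd n - 4.

n - 4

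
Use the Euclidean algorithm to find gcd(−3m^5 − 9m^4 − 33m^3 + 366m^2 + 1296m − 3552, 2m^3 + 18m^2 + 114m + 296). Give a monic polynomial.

m^3 + 9m^2 + 57m + 148

By polynomial division,
  −3m^5 − 9m^4 − 33m^3 + 366m^2 + 1296m − 3552 = (−(3/2)m^2 + 9m − 12)(2m^3 + 18m^2 + 114m + 296) + (0)
Last nonzero remainder: 2m^3 + 18m^2 + 114m + 296. Dividing through by 2 gives the monic gcd m^3 + 9m^2 + 57m + 148.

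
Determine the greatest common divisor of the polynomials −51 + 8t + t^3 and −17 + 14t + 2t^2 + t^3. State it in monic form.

By polynomial division,
  t^3 + 8t − 51 = (t^3 + 2t^2 + 14t − 17) + (−2t^2 − 6t − 34)
  t^3 + 2t^2 + 14t − 17 = (−(1/2)t + 1/2)(−2t^2 − 6t − 34) + (0)
Last nonzero remainder: −2t^2 − 6t − 34. Dividing through by −2 gives the monic gcd t^2 + 3t + 17.

17 + 3t + t^2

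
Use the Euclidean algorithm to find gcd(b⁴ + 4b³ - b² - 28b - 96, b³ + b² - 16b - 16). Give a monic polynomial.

b + 4

Apply the Euclidean algorithm:
  b⁴ + 4b³ - b² - 28b - 96 = (b + 3)(b³ + b² - 16b - 16) + (12b² + 36b - 48)
  b³ + b² - 16b - 16 = ((1/12)b - 1/6)(12b² + 36b - 48) + (-6b - 24)
  12b² + 36b - 48 = (-2b + 2)(-6b - 24) + (0)
Last nonzero remainder: -6b - 24. Dividing through by -6 gives the monic gcd b + 4.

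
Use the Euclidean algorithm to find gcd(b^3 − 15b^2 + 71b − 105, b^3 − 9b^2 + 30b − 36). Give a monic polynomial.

Apply the Euclidean algorithm:
  b^3 − 15b^2 + 71b − 105 = (b^3 − 9b^2 + 30b − 36) + (−6b^2 + 41b − 69)
  b^3 − 9b^2 + 30b − 36 = (−(1/6)b + 13/36)(−6b^2 + 41b − 69) + ((133/36)b − 133/12)
  −6b^2 + 41b − 69 = (−(216/133)b + 828/133)((133/36)b − 133/12) + (0)
Last nonzero remainder: (133/36)b − 133/12. Dividing through by 133/36 gives the monic gcd b − 3.

b − 3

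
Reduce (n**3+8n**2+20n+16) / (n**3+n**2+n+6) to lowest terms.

Apply the Euclidean algorithm:
  n**3+8n**2+20n+16 = (n**3+n**2+n+6) + (7n**2+19n+10)
  n**3+n**2+n+6 = ((1/7)n-12/49)(7n**2+19n+10) + ((207/49)n+414/49)
  7n**2+19n+10 = ((343/207)n+245/207)((207/49)n+414/49) + (0)
Last nonzero remainder: (207/49)n+414/49. Dividing through by 207/49 gives the monic gcd n+2.
Cancel n+2 from numerator and denominator to get the reduced form.

(n**2+6n+8)/(n**2-n+3)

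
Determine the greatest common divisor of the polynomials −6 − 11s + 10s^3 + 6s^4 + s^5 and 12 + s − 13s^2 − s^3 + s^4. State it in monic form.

−3 − s + 3s^2 + s^3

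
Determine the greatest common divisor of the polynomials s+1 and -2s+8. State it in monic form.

1

Repeated division with remainder:
  s+1 = (-1/2)(-2s+8) + (5)
  -2s+8 = (-(2/5)s+8/5)(5) + (0)
The last nonzero remainder is the constant 5, so the polynomials are coprime and gcd = 1.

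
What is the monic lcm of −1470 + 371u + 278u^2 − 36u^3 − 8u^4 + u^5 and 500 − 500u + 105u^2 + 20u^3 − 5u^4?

−14700 + 14000u − 1287u^2 − 1935u^3 + 450u^4 + 30u^5 − 15u^6 + u^7

Apply the Euclidean algorithm:
  u^5 − 8u^4 − 36u^3 + 278u^2 + 371u − 1470 = (−(1/5)u + 4/5)(−5u^4 + 20u^3 + 105u^2 − 500u + 500) + (−31u^3 + 94u^2 + 871u − 1870)
  −5u^4 + 20u^3 + 105u^2 − 500u + 500 = ((5/31)u − 150/961)(−31u^3 + 94u^2 + 871u − 1870) + (−(20000/961)u^2 − (60000/961)u + 200000/961)
  −31u^3 + 94u^2 + 871u − 1870 = ((29791/20000)u − 179707/20000)(−(20000/961)u^2 − (60000/961)u + 200000/961) + (0)
Last nonzero remainder: −(20000/961)u^2 − (60000/961)u + 200000/961. Dividing through by −20000/961 gives the monic gcd u^2 + 3u − 10.
Then lcm(f, g) = f·g / gcd(f, g); expanding and making the result monic gives the answer.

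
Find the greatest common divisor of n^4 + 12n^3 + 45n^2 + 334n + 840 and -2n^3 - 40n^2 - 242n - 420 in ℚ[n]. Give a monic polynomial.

n^2 + 13n + 30

Repeated division with remainder:
  n^4 + 12n^3 + 45n^2 + 334n + 840 = (-(1/2)n + 4)(-2n^3 - 40n^2 - 242n - 420) + (84n^2 + 1092n + 2520)
  -2n^3 - 40n^2 - 242n - 420 = (-(1/42)n - 1/6)(84n^2 + 1092n + 2520) + (0)
Last nonzero remainder: 84n^2 + 1092n + 2520. Dividing through by 84 gives the monic gcd n^2 + 13n + 30.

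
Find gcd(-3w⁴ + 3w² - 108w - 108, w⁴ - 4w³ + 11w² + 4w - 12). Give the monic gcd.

Repeated division with remainder:
  -3w⁴ + 3w² - 108w - 108 = (-3)(w⁴ - 4w³ + 11w² + 4w - 12) + (-12w³ + 36w² - 96w - 144)
  w⁴ - 4w³ + 11w² + 4w - 12 = (-(1/12)w + 1/12)(-12w³ + 36w² - 96w - 144) + (0)
Last nonzero remainder: -12w³ + 36w² - 96w - 144. Dividing through by -12 gives the monic gcd w³ - 3w² + 8w + 12.

w³ - 3w² + 8w + 12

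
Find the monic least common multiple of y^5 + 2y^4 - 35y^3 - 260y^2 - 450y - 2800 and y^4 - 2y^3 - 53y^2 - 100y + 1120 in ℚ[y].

Repeated division with remainder:
  y^5 + 2y^4 - 35y^3 - 260y^2 - 450y - 2800 = (y + 4)(y^4 - 2y^3 - 53y^2 - 100y + 1120) + (26y^3 + 52y^2 - 1170y - 7280)
  y^4 - 2y^3 - 53y^2 - 100y + 1120 = ((1/26)y - 2/13)(26y^3 + 52y^2 - 1170y - 7280) + (0)
Last nonzero remainder: 26y^3 + 52y^2 - 1170y - 7280. Dividing through by 26 gives the monic gcd y^3 + 2y^2 - 45y - 280.
Then lcm(f, g) = f·g / gcd(f, g); expanding and making the result monic gives the answer.

y^6 - 2y^5 - 43y^4 - 120y^3 + 590y^2 - 1000y + 11200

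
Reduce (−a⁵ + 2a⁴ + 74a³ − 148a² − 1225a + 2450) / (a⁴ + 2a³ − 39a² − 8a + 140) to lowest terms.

(−a² + 2a + 35)/(a + 2)

Apply the Euclidean algorithm:
  −a⁵ + 2a⁴ + 74a³ − 148a² − 1225a + 2450 = (−a + 4)(a⁴ + 2a³ − 39a² − 8a + 140) + (27a³ − 1053a + 1890)
  a⁴ + 2a³ − 39a² − 8a + 140 = ((1/27)a + 2/27)(27a³ − 1053a + 1890) + (0)
Last nonzero remainder: 27a³ − 1053a + 1890. Dividing through by 27 gives the monic gcd a³ − 39a + 70.
Cancel a³ − 39a + 70 from numerator and denominator to get the reduced form.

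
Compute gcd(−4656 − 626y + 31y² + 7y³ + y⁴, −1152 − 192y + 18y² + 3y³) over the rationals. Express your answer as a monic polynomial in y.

Apply the Euclidean algorithm:
  y⁴ + 7y³ + 31y² − 626y − 4656 = ((1/3)y + 1/3)(3y³ + 18y² − 192y − 1152) + (89y² − 178y − 4272)
  3y³ + 18y² − 192y − 1152 = ((3/89)y + 24/89)(89y² − 178y − 4272) + (0)
Last nonzero remainder: 89y² − 178y − 4272. Dividing through by 89 gives the monic gcd y² − 2y − 48.

−48 − 2y + y²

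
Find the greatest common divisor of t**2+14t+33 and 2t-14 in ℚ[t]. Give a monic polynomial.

Euclidean algorithm in ℚ[t]:
  t**2+14t+33 = ((1/2)t+21/2)(2t-14) + (180)
  2t-14 = ((1/90)t-7/90)(180) + (0)
The last nonzero remainder is the constant 180, so the polynomials are coprime and gcd = 1.

1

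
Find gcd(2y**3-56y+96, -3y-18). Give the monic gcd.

By polynomial division,
  2y**3-56y+96 = (-(2/3)y**2+4y-16/3)(-3y-18) + (0)
Last nonzero remainder: -3y-18. Dividing through by -3 gives the monic gcd y+6.

y+6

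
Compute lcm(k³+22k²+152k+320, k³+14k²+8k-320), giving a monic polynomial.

k⁴+18k³+64k²-288k-1280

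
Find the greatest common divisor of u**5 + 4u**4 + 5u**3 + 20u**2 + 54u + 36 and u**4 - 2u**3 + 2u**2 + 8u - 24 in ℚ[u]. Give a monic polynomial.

u**3 + 2u + 12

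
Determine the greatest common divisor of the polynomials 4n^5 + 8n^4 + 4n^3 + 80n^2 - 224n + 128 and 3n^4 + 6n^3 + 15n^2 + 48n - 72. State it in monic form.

n^3 - n^2 + 8n - 8

Repeated division with remainder:
  4n^5 + 8n^4 + 4n^3 + 80n^2 - 224n + 128 = ((4/3)n)(3n^4 + 6n^3 + 15n^2 + 48n - 72) + (-16n^3 + 16n^2 - 128n + 128)
  3n^4 + 6n^3 + 15n^2 + 48n - 72 = (-(3/16)n - 9/16)(-16n^3 + 16n^2 - 128n + 128) + (0)
Last nonzero remainder: -16n^3 + 16n^2 - 128n + 128. Dividing through by -16 gives the monic gcd n^3 - n^2 + 8n - 8.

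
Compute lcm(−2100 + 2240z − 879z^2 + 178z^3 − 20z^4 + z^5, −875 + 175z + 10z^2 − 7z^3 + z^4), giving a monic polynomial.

Euclidean algorithm in ℚ[z]:
  z^5 − 20z^4 + 178z^3 − 879z^2 + 2240z − 2100 = (z − 13)(z^4 − 7z^3 + 10z^2 + 175z − 875) + (77z^3 − 924z^2 + 5390z − 13475)
  z^4 − 7z^3 + 10z^2 + 175z − 875 = ((1/77)z + 5/77)(77z^3 − 924z^2 + 5390z − 13475) + (0)
Last nonzero remainder: 77z^3 − 924z^2 + 5390z − 13475. Dividing through by 77 gives the monic gcd z^3 − 12z^2 + 70z − 175.
Then lcm(f, g) = f·g / gcd(f, g); expanding and making the result monic gives the answer.

−10500 + 9100z − 2155z^2 + 11z^3 + 78z^4 − 15z^5 + z^6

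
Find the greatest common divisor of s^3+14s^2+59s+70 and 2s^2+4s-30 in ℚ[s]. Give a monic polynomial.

s+5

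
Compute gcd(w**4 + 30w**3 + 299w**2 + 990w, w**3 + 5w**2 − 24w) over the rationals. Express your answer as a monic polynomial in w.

w

Apply the Euclidean algorithm:
  w**4 + 30w**3 + 299w**2 + 990w = (w + 25)(w**3 + 5w**2 − 24w) + (198w**2 + 1590w)
  w**3 + 5w**2 − 24w = ((1/198)w − 50/3267)(198w**2 + 1590w) + ((364/1089)w)
  198w**2 + 1590w = ((107811/182)w + 865755/182)((364/1089)w) + (0)
Last nonzero remainder: (364/1089)w. Dividing through by 364/1089 gives the monic gcd w.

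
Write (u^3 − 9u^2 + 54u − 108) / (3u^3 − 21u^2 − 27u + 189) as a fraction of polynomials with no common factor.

Euclidean algorithm in ℚ[u]:
  u^3 − 9u^2 + 54u − 108 = (1/3)(3u^3 − 21u^2 − 27u + 189) + (−2u^2 + 63u − 171)
  3u^3 − 21u^2 − 27u + 189 = (−(3/2)u − 147/4)(−2u^2 + 63u − 171) + ((8127/4)u − 24381/4)
  −2u^2 + 63u − 171 = (−(8/8127)u + 76/2709)((8127/4)u − 24381/4) + (0)
Last nonzero remainder: (8127/4)u − 24381/4. Dividing through by 8127/4 gives the monic gcd u − 3.
Cancel u − 3 from numerator and denominator to get the reduced form.

(u^2 − 6u + 36)/(3u^2 − 12u − 63)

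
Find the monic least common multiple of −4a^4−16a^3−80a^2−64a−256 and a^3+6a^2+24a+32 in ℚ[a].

a^5+6a^4+28a^3+56a^2+96a+128

By polynomial division,
  −4a^4−16a^3−80a^2−64a−256 = (−4a+8)(a^3+6a^2+24a+32) + (−32a^2−128a−512)
  a^3+6a^2+24a+32 = (−(1/32)a−1/16)(−32a^2−128a−512) + (0)
Last nonzero remainder: −32a^2−128a−512. Dividing through by −32 gives the monic gcd a^2+4a+16.
Then lcm(f, g) = f·g / gcd(f, g); expanding and making the result monic gives the answer.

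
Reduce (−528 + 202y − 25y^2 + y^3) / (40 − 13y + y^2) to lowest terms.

(66 − 17y + y^2)/(−5 + y)

By polynomial division,
  y^3 − 25y^2 + 202y − 528 = (y − 12)(y^2 − 13y + 40) + (6y − 48)
  y^2 − 13y + 40 = ((1/6)y − 5/6)(6y − 48) + (0)
Last nonzero remainder: 6y − 48. Dividing through by 6 gives the monic gcd y − 8.
Cancel y − 8 from numerator and denominator to get the reduced form.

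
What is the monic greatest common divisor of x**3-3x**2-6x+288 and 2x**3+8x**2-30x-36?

x+6

Repeated division with remainder:
  x**3-3x**2-6x+288 = (1/2)(2x**3+8x**2-30x-36) + (-7x**2+9x+306)
  2x**3+8x**2-30x-36 = (-(2/7)x-74/49)(-7x**2+9x+306) + ((3480/49)x+20880/49)
  -7x**2+9x+306 = (-(343/3480)x+833/1160)((3480/49)x+20880/49) + (0)
Last nonzero remainder: (3480/49)x+20880/49. Dividing through by 3480/49 gives the monic gcd x+6.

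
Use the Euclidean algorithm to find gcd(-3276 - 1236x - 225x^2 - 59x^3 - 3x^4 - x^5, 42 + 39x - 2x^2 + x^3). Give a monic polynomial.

42 - 3x + x^2

Apply the Euclidean algorithm:
  -x^5 - 3x^4 - 59x^3 - 225x^2 - 1236x - 3276 = (-x^2 - 5x - 30)(x^3 - 2x^2 + 39x + 42) + (-48x^2 + 144x - 2016)
  x^3 - 2x^2 + 39x + 42 = (-(1/48)x - 1/48)(-48x^2 + 144x - 2016) + (0)
Last nonzero remainder: -48x^2 + 144x - 2016. Dividing through by -48 gives the monic gcd x^2 - 3x + 42.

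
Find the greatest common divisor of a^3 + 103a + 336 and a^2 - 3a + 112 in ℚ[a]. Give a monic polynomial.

By polynomial division,
  a^3 + 103a + 336 = (a + 3)(a^2 - 3a + 112) + (0)
The last nonzero remainder a^2 - 3a + 112 is already monic.

a^2 - 3a + 112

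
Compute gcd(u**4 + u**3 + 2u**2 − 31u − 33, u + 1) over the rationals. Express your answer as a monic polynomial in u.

By polynomial division,
  u**4 + u**3 + 2u**2 − 31u − 33 = (u**3 + 2u − 33)(u + 1) + (0)
The last nonzero remainder u + 1 is already monic.

u + 1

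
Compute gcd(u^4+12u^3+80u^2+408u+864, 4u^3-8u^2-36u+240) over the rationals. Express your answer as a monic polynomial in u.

u+4

Apply the Euclidean algorithm:
  u^4+12u^3+80u^2+408u+864 = ((1/4)u+7/2)(4u^3-8u^2-36u+240) + (117u^2+474u+24)
  4u^3-8u^2-36u+240 = ((4/117)u-944/4563)(117u^2+474u+24) + ((93148/1521)u+372592/1521)
  117u^2+474u+24 = ((177957/93148)u+4563/46574)((93148/1521)u+372592/1521) + (0)
Last nonzero remainder: (93148/1521)u+372592/1521. Dividing through by 93148/1521 gives the monic gcd u+4.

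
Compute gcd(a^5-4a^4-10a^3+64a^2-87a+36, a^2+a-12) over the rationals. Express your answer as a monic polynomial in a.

a^2+a-12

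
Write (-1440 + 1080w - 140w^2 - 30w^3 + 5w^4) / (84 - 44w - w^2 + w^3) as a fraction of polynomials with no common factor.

Repeated division with remainder:
  5w^4 - 30w^3 - 140w^2 + 1080w - 1440 = (5w - 25)(w^3 - w^2 - 44w + 84) + (55w^2 - 440w + 660)
  w^3 - w^2 - 44w + 84 = ((1/55)w + 7/55)(55w^2 - 440w + 660) + (0)
Last nonzero remainder: 55w^2 - 440w + 660. Dividing through by 55 gives the monic gcd w^2 - 8w + 12.
Cancel w^2 - 8w + 12 from numerator and denominator to get the reduced form.

(-120 + 10w + 5w^2)/(7 + w)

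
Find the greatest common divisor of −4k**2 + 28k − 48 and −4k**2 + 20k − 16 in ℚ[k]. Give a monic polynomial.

Euclidean algorithm in ℚ[k]:
  −4k**2 + 28k − 48 = (−4k**2 + 20k − 16) + (8k − 32)
  −4k**2 + 20k − 16 = (−(1/2)k + 1/2)(8k − 32) + (0)
Last nonzero remainder: 8k − 32. Dividing through by 8 gives the monic gcd k − 4.

k − 4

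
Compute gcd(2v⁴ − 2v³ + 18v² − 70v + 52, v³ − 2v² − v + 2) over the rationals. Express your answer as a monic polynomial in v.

By polynomial division,
  2v⁴ − 2v³ + 18v² − 70v + 52 = (2v + 2)(v³ − 2v² − v + 2) + (24v² − 72v + 48)
  v³ − 2v² − v + 2 = ((1/24)v + 1/24)(24v² − 72v + 48) + (0)
Last nonzero remainder: 24v² − 72v + 48. Dividing through by 24 gives the monic gcd v² − 3v + 2.

v² − 3v + 2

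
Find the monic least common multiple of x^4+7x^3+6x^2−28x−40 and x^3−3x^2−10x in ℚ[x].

Euclidean algorithm in ℚ[x]:
  x^4+7x^3+6x^2−28x−40 = (x+10)(x^3−3x^2−10x) + (46x^2+72x−40)
  x^3−3x^2−10x = ((1/46)x−105/1058)(46x^2+72x−40) + (−(1050/529)x−2100/529)
  46x^2+72x−40 = (−(12167/525)x+1058/105)(−(1050/529)x−2100/529) + (0)
Last nonzero remainder: −(1050/529)x−2100/529. Dividing through by −1050/529 gives the monic gcd x+2.
Then lcm(f, g) = f·g / gcd(f, g); expanding and making the result monic gives the answer.

x^6+2x^5−29x^4−58x^3+100x^2+200x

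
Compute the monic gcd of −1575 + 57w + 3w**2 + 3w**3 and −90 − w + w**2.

Repeated division with remainder:
  3w**3 + 3w**2 + 57w − 1575 = (3w + 6)(w**2 − w − 90) + (333w − 1035)
  w**2 − w − 90 = ((1/333)w + 26/4107)(333w − 1035) + (−114240/1369)
  333w − 1035 = (−(151959/38080)w + 94461/7616)(−114240/1369) + (0)
The last nonzero remainder is the constant −114240/1369, so the polynomials are coprime and gcd = 1.

1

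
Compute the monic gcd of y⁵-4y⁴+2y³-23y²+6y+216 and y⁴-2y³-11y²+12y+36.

y²-y-6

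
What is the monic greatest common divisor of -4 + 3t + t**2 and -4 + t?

Apply the Euclidean algorithm:
  t**2 + 3t - 4 = (t + 7)(t - 4) + (24)
  t - 4 = ((1/24)t - 1/6)(24) + (0)
The last nonzero remainder is the constant 24, so the polynomials are coprime and gcd = 1.

1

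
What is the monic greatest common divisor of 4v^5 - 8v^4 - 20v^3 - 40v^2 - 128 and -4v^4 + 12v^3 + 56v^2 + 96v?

By polynomial division,
  4v^5 - 8v^4 - 20v^3 - 40v^2 - 128 = (-v - 1)(-4v^4 + 12v^3 + 56v^2 + 96v) + (48v^3 + 112v^2 + 96v - 128)
  -4v^4 + 12v^3 + 56v^2 + 96v = (-(1/12)v + 4/9)(48v^3 + 112v^2 + 96v - 128) + ((128/9)v^2 + (128/3)v + 512/9)
  48v^3 + 112v^2 + 96v - 128 = ((27/8)v - 9/4)((128/9)v^2 + (128/3)v + 512/9) + (0)
Last nonzero remainder: (128/9)v^2 + (128/3)v + 512/9. Dividing through by 128/9 gives the monic gcd v^2 + 3v + 4.

v^2 + 3v + 4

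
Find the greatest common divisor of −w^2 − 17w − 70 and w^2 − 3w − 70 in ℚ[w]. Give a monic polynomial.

Repeated division with remainder:
  −w^2 − 17w − 70 = (−1)(w^2 − 3w − 70) + (−20w − 140)
  w^2 − 3w − 70 = (−(1/20)w + 1/2)(−20w − 140) + (0)
Last nonzero remainder: −20w − 140. Dividing through by −20 gives the monic gcd w + 7.

w + 7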